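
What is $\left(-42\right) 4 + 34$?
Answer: $-134$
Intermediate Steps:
$\left(-42\right) 4 + 34 = -168 + 34 = -134$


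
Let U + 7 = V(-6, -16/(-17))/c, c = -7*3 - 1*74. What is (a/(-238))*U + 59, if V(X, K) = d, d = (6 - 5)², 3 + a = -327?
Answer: 111421/2261 ≈ 49.280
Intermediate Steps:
a = -330 (a = -3 - 327 = -330)
c = -95 (c = -21 - 74 = -95)
d = 1 (d = 1² = 1)
V(X, K) = 1
U = -666/95 (U = -7 + 1/(-95) = -7 + 1*(-1/95) = -7 - 1/95 = -666/95 ≈ -7.0105)
(a/(-238))*U + 59 = -330/(-238)*(-666/95) + 59 = -330*(-1/238)*(-666/95) + 59 = (165/119)*(-666/95) + 59 = -21978/2261 + 59 = 111421/2261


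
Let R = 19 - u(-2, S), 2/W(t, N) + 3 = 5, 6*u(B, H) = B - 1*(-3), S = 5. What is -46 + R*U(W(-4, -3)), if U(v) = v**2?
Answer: -163/6 ≈ -27.167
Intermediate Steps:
u(B, H) = 1/2 + B/6 (u(B, H) = (B - 1*(-3))/6 = (B + 3)/6 = (3 + B)/6 = 1/2 + B/6)
W(t, N) = 1 (W(t, N) = 2/(-3 + 5) = 2/2 = 2*(1/2) = 1)
R = 113/6 (R = 19 - (1/2 + (1/6)*(-2)) = 19 - (1/2 - 1/3) = 19 - 1*1/6 = 19 - 1/6 = 113/6 ≈ 18.833)
-46 + R*U(W(-4, -3)) = -46 + (113/6)*1**2 = -46 + (113/6)*1 = -46 + 113/6 = -163/6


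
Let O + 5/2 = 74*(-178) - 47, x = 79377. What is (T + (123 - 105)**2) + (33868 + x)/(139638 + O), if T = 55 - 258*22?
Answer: -1339029911/252833 ≈ -5296.1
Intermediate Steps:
T = -5621 (T = 55 - 5676 = -5621)
O = -26443/2 (O = -5/2 + (74*(-178) - 47) = -5/2 + (-13172 - 47) = -5/2 - 13219 = -26443/2 ≈ -13222.)
(T + (123 - 105)**2) + (33868 + x)/(139638 + O) = (-5621 + (123 - 105)**2) + (33868 + 79377)/(139638 - 26443/2) = (-5621 + 18**2) + 113245/(252833/2) = (-5621 + 324) + 113245*(2/252833) = -5297 + 226490/252833 = -1339029911/252833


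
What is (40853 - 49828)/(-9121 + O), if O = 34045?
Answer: -8975/24924 ≈ -0.36009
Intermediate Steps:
(40853 - 49828)/(-9121 + O) = (40853 - 49828)/(-9121 + 34045) = -8975/24924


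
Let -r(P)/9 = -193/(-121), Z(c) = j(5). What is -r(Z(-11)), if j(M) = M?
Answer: 1737/121 ≈ 14.355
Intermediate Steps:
Z(c) = 5
r(P) = -1737/121 (r(P) = -(-1737)/(-121) = -(-1737)*(-1)/121 = -9*193/121 = -1737/121)
-r(Z(-11)) = -1*(-1737/121) = 1737/121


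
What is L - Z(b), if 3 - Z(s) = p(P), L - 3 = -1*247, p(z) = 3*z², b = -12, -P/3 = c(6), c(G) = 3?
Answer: -4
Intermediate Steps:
P = -9 (P = -3*3 = -9)
L = -244 (L = 3 - 1*247 = 3 - 247 = -244)
Z(s) = -240 (Z(s) = 3 - 3*(-9)² = 3 - 3*81 = 3 - 1*243 = 3 - 243 = -240)
L - Z(b) = -244 - 1*(-240) = -244 + 240 = -4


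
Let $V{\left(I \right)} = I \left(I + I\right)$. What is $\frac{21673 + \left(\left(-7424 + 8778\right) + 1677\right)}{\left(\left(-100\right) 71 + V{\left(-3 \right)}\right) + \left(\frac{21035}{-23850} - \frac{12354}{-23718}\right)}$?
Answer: $- \frac{465813930240}{133543655261} \approx -3.4881$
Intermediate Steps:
$V{\left(I \right)} = 2 I^{2}$ ($V{\left(I \right)} = I 2 I = 2 I^{2}$)
$\frac{21673 + \left(\left(-7424 + 8778\right) + 1677\right)}{\left(\left(-100\right) 71 + V{\left(-3 \right)}\right) + \left(\frac{21035}{-23850} - \frac{12354}{-23718}\right)} = \frac{21673 + \left(\left(-7424 + 8778\right) + 1677\right)}{\left(\left(-100\right) 71 + 2 \left(-3\right)^{2}\right) + \left(\frac{21035}{-23850} - \frac{12354}{-23718}\right)} = \frac{21673 + \left(1354 + 1677\right)}{\left(-7100 + 2 \cdot 9\right) + \left(21035 \left(- \frac{1}{23850}\right) - - \frac{2059}{3953}\right)} = \frac{21673 + 3031}{\left(-7100 + 18\right) + \left(- \frac{4207}{4770} + \frac{2059}{3953}\right)} = \frac{24704}{-7082 - \frac{6808841}{18855810}} = \frac{24704}{- \frac{133543655261}{18855810}} = 24704 \left(- \frac{18855810}{133543655261}\right) = - \frac{465813930240}{133543655261}$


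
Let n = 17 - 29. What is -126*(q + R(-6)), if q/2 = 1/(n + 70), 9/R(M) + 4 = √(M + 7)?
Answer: 10836/29 ≈ 373.66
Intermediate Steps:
R(M) = 9/(-4 + √(7 + M)) (R(M) = 9/(-4 + √(M + 7)) = 9/(-4 + √(7 + M)))
n = -12
q = 1/29 (q = 2/(-12 + 70) = 2/58 = 2*(1/58) = 1/29 ≈ 0.034483)
-126*(q + R(-6)) = -126*(1/29 + 9/(-4 + √(7 - 6))) = -126*(1/29 + 9/(-4 + √1)) = -126*(1/29 + 9/(-4 + 1)) = -126*(1/29 + 9/(-3)) = -126*(1/29 + 9*(-⅓)) = -126*(1/29 - 3) = -126*(-86/29) = 10836/29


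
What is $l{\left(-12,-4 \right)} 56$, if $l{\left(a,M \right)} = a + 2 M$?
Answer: $-1120$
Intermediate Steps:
$l{\left(-12,-4 \right)} 56 = \left(-12 + 2 \left(-4\right)\right) 56 = \left(-12 - 8\right) 56 = \left(-20\right) 56 = -1120$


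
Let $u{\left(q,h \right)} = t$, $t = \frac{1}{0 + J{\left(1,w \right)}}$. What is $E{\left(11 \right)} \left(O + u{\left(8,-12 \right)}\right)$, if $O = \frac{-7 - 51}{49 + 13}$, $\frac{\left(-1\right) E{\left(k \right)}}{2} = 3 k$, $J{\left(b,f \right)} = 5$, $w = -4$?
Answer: $\frac{7524}{155} \approx 48.542$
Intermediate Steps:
$t = \frac{1}{5}$ ($t = \frac{1}{0 + 5} = \frac{1}{5} \approx 0.2$)
$u{\left(q,h \right)} = \frac{1}{5}$
$E{\left(k \right)} = - 6 k$ ($E{\left(k \right)} = - 2 \cdot 3 k = - 6 k$)
$O = - \frac{29}{31}$ ($O = - \frac{58}{62} = \left(-58\right) \frac{1}{62} = - \frac{29}{31} \approx -0.93548$)
$E{\left(11 \right)} \left(O + u{\left(8,-12 \right)}\right) = \left(-6\right) 11 \left(- \frac{29}{31} + \frac{1}{5}\right) = \left(-66\right) \left(- \frac{114}{155}\right) = \frac{7524}{155}$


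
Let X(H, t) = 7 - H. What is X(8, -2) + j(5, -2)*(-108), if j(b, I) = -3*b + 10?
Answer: 539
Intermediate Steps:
j(b, I) = 10 - 3*b
X(8, -2) + j(5, -2)*(-108) = (7 - 1*8) + (10 - 3*5)*(-108) = (7 - 8) + (10 - 15)*(-108) = -1 - 5*(-108) = -1 + 540 = 539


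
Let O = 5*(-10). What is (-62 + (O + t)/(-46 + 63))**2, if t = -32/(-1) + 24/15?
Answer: 28643904/7225 ≈ 3964.6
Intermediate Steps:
t = 168/5 (t = -32*(-1) + 24*(1/15) = 32 + 8/5 = 168/5 ≈ 33.600)
O = -50
(-62 + (O + t)/(-46 + 63))**2 = (-62 + (-50 + 168/5)/(-46 + 63))**2 = (-62 - 82/5/17)**2 = (-62 - 82/5*1/17)**2 = (-62 - 82/85)**2 = (-5352/85)**2 = 28643904/7225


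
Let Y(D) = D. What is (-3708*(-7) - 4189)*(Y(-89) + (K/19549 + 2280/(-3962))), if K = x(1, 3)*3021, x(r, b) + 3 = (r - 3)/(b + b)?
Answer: -75942868255157/38726569 ≈ -1.9610e+6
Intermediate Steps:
x(r, b) = -3 + (-3 + r)/(2*b) (x(r, b) = -3 + (r - 3)/(b + b) = -3 + (-3 + r)/((2*b)) = -3 + (-3 + r)*(1/(2*b)) = -3 + (-3 + r)/(2*b))
K = -10070 (K = ((½)*(-3 + 1 - 6*3)/3)*3021 = ((½)*(⅓)*(-3 + 1 - 18))*3021 = ((½)*(⅓)*(-20))*3021 = -10/3*3021 = -10070)
(-3708*(-7) - 4189)*(Y(-89) + (K/19549 + 2280/(-3962))) = (-3708*(-7) - 4189)*(-89 + (-10070/19549 + 2280/(-3962))) = (25956 - 4189)*(-89 + (-10070*1/19549 + 2280*(-1/3962))) = 21767*(-89 + (-10070/19549 - 1140/1981)) = 21767*(-89 - 42234530/38726569) = 21767*(-3488899171/38726569) = -75942868255157/38726569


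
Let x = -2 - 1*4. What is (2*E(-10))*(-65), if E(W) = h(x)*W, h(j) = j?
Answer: -7800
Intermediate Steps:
x = -6 (x = -2 - 4 = -6)
E(W) = -6*W
(2*E(-10))*(-65) = (2*(-6*(-10)))*(-65) = (2*60)*(-65) = 120*(-65) = -7800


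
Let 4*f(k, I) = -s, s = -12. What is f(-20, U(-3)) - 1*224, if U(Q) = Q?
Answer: -221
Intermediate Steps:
f(k, I) = 3 (f(k, I) = (-1*(-12))/4 = (¼)*12 = 3)
f(-20, U(-3)) - 1*224 = 3 - 1*224 = 3 - 224 = -221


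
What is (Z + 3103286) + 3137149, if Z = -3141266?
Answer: 3099169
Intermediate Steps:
(Z + 3103286) + 3137149 = (-3141266 + 3103286) + 3137149 = -37980 + 3137149 = 3099169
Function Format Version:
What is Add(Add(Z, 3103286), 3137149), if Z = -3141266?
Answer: 3099169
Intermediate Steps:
Add(Add(Z, 3103286), 3137149) = Add(Add(-3141266, 3103286), 3137149) = Add(-37980, 3137149) = 3099169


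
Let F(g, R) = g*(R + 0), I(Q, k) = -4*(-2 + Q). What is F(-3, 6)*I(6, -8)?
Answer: 288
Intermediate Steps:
I(Q, k) = 8 - 4*Q
F(g, R) = R*g (F(g, R) = g*R = R*g)
F(-3, 6)*I(6, -8) = (6*(-3))*(8 - 4*6) = -18*(8 - 24) = -18*(-16) = 288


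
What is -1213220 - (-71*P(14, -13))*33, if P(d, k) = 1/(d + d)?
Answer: -33967817/28 ≈ -1.2131e+6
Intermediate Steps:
P(d, k) = 1/(2*d)
-1213220 - (-71*P(14, -13))*33 = -1213220 - (-71/(2*14))*33 = -1213220 - (-71*1/28)*33 = -1213220 - (-71)*33/28 = -1213220 - 1*(-2343/28) = -1213220 + 2343/28 = -33967817/28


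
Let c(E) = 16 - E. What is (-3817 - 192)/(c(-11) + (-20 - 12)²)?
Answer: -4009/1051 ≈ -3.8145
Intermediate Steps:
(-3817 - 192)/(c(-11) + (-20 - 12)²) = (-3817 - 192)/((16 - 1*(-11)) + (-20 - 12)²) = -4009/((16 + 11) + (-32)²) = -4009/(27 + 1024) = -4009/1051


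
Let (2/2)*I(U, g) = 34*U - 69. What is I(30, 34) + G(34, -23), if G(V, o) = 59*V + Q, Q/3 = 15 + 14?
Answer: 3044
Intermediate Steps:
Q = 87 (Q = 3*(15 + 14) = 3*29 = 87)
I(U, g) = -69 + 34*U (I(U, g) = 34*U - 69 = -69 + 34*U)
G(V, o) = 87 + 59*V (G(V, o) = 59*V + 87 = 87 + 59*V)
I(30, 34) + G(34, -23) = (-69 + 34*30) + (87 + 59*34) = (-69 + 1020) + (87 + 2006) = 951 + 2093 = 3044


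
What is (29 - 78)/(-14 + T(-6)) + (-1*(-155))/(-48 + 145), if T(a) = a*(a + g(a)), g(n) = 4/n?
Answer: -723/2522 ≈ -0.28668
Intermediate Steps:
T(a) = a*(a + 4/a)
(29 - 78)/(-14 + T(-6)) + (-1*(-155))/(-48 + 145) = (29 - 78)/(-14 + (4 + (-6)²)) + (-1*(-155))/(-48 + 145) = -49/(-14 + (4 + 36)) + 155/97 = -49/(-14 + 40) + 155*(1/97) = -49/26 + 155/97 = -723/2522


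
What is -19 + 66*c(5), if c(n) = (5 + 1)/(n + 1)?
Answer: 47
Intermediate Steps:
c(n) = 6/(1 + n)
-19 + 66*c(5) = -19 + 66*(6/(1 + 5)) = -19 + 66*(6/6) = -19 + 66*(6*(⅙)) = -19 + 66*1 = -19 + 66 = 47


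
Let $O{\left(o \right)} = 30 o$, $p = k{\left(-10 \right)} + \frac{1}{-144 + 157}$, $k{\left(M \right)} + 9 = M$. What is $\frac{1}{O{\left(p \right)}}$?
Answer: $- \frac{13}{7380} \approx -0.0017615$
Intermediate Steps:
$k{\left(M \right)} = -9 + M$
$p = - \frac{246}{13}$ ($p = \left(-9 - 10\right) + \frac{1}{-144 + 157} = -19 + \frac{1}{13} = - \frac{246}{13} \approx -18.923$)
$\frac{1}{O{\left(p \right)}} = \frac{1}{30 \left(- \frac{246}{13}\right)} = \frac{1}{- \frac{7380}{13}} = - \frac{13}{7380}$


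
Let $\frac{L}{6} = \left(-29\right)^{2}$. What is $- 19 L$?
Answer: $-95874$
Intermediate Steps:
$L = 5046$ ($L = 6 \left(-29\right)^{2} = 6 \cdot 841 = 5046$)
$- 19 L = \left(-19\right) 5046 = -95874$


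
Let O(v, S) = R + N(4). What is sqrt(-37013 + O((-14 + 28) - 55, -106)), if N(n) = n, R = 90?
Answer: I*sqrt(36919) ≈ 192.14*I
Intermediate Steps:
O(v, S) = 94 (O(v, S) = 90 + 4 = 94)
sqrt(-37013 + O((-14 + 28) - 55, -106)) = sqrt(-37013 + 94) = sqrt(-36919) = I*sqrt(36919)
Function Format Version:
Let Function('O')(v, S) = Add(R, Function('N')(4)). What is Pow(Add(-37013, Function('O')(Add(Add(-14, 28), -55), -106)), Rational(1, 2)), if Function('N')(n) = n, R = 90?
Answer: Mul(I, Pow(36919, Rational(1, 2))) ≈ Mul(192.14, I)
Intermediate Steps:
Function('O')(v, S) = 94 (Function('O')(v, S) = Add(90, 4) = 94)
Pow(Add(-37013, Function('O')(Add(Add(-14, 28), -55), -106)), Rational(1, 2)) = Pow(Add(-37013, 94), Rational(1, 2)) = Pow(-36919, Rational(1, 2)) = Mul(I, Pow(36919, Rational(1, 2)))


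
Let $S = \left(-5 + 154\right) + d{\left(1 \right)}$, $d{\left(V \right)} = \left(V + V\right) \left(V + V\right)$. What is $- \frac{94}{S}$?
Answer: $- \frac{94}{153} \approx -0.61438$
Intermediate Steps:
$d{\left(V \right)} = 4 V^{2}$ ($d{\left(V \right)} = 2 V 2 V = 4 V^{2}$)
$S = 153$ ($S = \left(-5 + 154\right) + 4 \cdot 1^{2} = 149 + 4 \cdot 1 = 149 + 4 = 153$)
$- \frac{94}{S} = - \frac{94}{153}$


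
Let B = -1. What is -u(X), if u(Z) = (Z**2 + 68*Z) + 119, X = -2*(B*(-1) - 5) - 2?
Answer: -563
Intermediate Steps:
X = 6 (X = -2*(-1*(-1) - 5) - 2 = -2*(1 - 5) - 2 = -2*(-4) - 2 = 8 - 2 = 6)
u(Z) = 119 + Z**2 + 68*Z
-u(X) = -(119 + 6**2 + 68*6) = -(119 + 36 + 408) = -1*563 = -563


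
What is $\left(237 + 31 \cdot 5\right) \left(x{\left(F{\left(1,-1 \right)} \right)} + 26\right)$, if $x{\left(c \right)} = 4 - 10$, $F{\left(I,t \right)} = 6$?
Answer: $7840$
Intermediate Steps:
$x{\left(c \right)} = -6$ ($x{\left(c \right)} = 4 - 10 = -6$)
$\left(237 + 31 \cdot 5\right) \left(x{\left(F{\left(1,-1 \right)} \right)} + 26\right) = \left(237 + 31 \cdot 5\right) \left(-6 + 26\right) = \left(237 + 155\right) 20 = 392 \cdot 20 = 7840$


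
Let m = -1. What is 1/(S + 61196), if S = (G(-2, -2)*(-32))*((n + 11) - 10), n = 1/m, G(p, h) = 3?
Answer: 1/61196 ≈ 1.6341e-5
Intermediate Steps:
n = -1 (n = 1/(-1) = -1)
S = 0 (S = (3*(-32))*((-1 + 11) - 10) = -96*(10 - 10) = -96*0 = 0)
1/(S + 61196) = 1/(0 + 61196) = 1/61196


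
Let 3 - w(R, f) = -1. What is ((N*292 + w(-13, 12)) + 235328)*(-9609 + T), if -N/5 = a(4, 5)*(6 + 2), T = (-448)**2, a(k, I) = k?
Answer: 36042810140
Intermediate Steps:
T = 200704
w(R, f) = 4 (w(R, f) = 3 - 1*(-1) = 3 + 1 = 4)
N = -160 (N = -20*(6 + 2) = -20*8 = -5*32 = -160)
((N*292 + w(-13, 12)) + 235328)*(-9609 + T) = ((-160*292 + 4) + 235328)*(-9609 + 200704) = ((-46720 + 4) + 235328)*191095 = (-46716 + 235328)*191095 = 188612*191095 = 36042810140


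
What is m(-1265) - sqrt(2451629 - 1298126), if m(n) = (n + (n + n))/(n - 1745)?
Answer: 759/602 - 3*sqrt(128167) ≈ -1072.8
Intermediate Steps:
m(n) = 3*n/(-1745 + n) (m(n) = (n + 2*n)/(-1745 + n) = (3*n)/(-1745 + n) = 3*n/(-1745 + n))
m(-1265) - sqrt(2451629 - 1298126) = 3*(-1265)/(-1745 - 1265) - sqrt(2451629 - 1298126) = 3*(-1265)/(-3010) - sqrt(1153503) = 3*(-1265)*(-1/3010) - 3*sqrt(128167) = 759/602 - 3*sqrt(128167)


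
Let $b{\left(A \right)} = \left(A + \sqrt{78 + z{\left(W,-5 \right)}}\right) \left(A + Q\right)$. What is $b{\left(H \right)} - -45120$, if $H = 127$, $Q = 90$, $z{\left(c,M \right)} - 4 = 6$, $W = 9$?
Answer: $72679 + 434 \sqrt{22} \approx 74715.0$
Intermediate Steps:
$z{\left(c,M \right)} = 10$ ($z{\left(c,M \right)} = 4 + 6 = 10$)
$b{\left(A \right)} = \left(90 + A\right) \left(A + 2 \sqrt{22}\right)$ ($b{\left(A \right)} = \left(A + \sqrt{78 + 10}\right) \left(A + 90\right) = \left(A + \sqrt{88}\right) \left(90 + A\right) = \left(A + 2 \sqrt{22}\right) \left(90 + A\right) = \left(90 + A\right) \left(A + 2 \sqrt{22}\right)$)
$b{\left(H \right)} - -45120 = \left(127^{2} + 90 \cdot 127 + 180 \sqrt{22} + 2 \cdot 127 \sqrt{22}\right) - -45120 = \left(16129 + 11430 + 180 \sqrt{22} + 254 \sqrt{22}\right) + 45120 = \left(27559 + 434 \sqrt{22}\right) + 45120 = 72679 + 434 \sqrt{22}$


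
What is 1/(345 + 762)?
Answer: 1/1107 ≈ 0.00090334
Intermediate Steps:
1/(345 + 762) = 1/1107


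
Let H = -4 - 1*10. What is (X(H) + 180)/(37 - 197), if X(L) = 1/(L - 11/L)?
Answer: -16643/14800 ≈ -1.1245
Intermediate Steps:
H = -14 (H = -4 - 10 = -14)
(X(H) + 180)/(37 - 197) = (-14/(-11 + (-14)²) + 180)/(37 - 197) = (-14/(-11 + 196) + 180)/(-160) = (-14/185 + 180)*(-1/160) = (33286/185)*(-1/160) = -16643/14800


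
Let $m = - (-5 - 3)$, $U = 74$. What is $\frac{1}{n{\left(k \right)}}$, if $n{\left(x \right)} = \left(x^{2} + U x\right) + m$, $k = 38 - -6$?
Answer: $\frac{1}{5200} \approx 0.00019231$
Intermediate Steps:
$k = 44$ ($k = 38 + 6 = 44$)
$m = 8$ ($m = \left(-1\right) \left(-8\right) = 8$)
$n{\left(x \right)} = 8 + x^{2} + 74 x$ ($n{\left(x \right)} = \left(x^{2} + 74 x\right) + 8 = 8 + x^{2} + 74 x$)
$\frac{1}{n{\left(k \right)}} = \frac{1}{8 + 44^{2} + 74 \cdot 44} = \frac{1}{8 + 1936 + 3256} = \frac{1}{5200}$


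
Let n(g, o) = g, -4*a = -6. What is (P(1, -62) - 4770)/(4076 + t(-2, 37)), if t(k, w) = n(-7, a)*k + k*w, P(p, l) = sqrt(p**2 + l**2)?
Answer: -2385/2008 + sqrt(3845)/4016 ≈ -1.1723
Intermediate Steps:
a = 3/2 (a = -1/4*(-6) = 3/2 ≈ 1.5000)
P(p, l) = sqrt(l**2 + p**2)
t(k, w) = -7*k + k*w
(P(1, -62) - 4770)/(4076 + t(-2, 37)) = (sqrt((-62)**2 + 1**2) - 4770)/(4076 - 2*(-7 + 37)) = (sqrt(3844 + 1) - 4770)/(4076 - 2*30) = (sqrt(3845) - 4770)/(4076 - 60) = (-4770 + sqrt(3845))/4016 = (-4770 + sqrt(3845))*(1/4016) = -2385/2008 + sqrt(3845)/4016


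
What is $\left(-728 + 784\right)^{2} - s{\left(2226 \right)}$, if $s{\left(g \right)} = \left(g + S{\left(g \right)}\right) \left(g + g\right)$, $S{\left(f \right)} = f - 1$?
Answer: $-19812716$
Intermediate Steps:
$S{\left(f \right)} = -1 + f$
$s{\left(g \right)} = 2 g \left(-1 + 2 g\right)$ ($s{\left(g \right)} = \left(g + \left(-1 + g\right)\right) \left(g + g\right) = \left(-1 + 2 g\right) 2 g = 2 g \left(-1 + 2 g\right)$)
$\left(-728 + 784\right)^{2} - s{\left(2226 \right)} = \left(-728 + 784\right)^{2} - 2 \cdot 2226 \left(-1 + 2 \cdot 2226\right) = 56^{2} - 2 \cdot 2226 \left(-1 + 4452\right) = 3136 - 2 \cdot 2226 \cdot 4451 = 3136 - 19815852 = -19812716$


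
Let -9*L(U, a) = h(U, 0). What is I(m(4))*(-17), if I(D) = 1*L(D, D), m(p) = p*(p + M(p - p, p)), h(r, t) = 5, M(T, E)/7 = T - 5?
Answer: 85/9 ≈ 9.4444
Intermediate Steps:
M(T, E) = -35 + 7*T (M(T, E) = 7*(T - 5) = 7*(-5 + T) = -35 + 7*T)
L(U, a) = -5/9 (L(U, a) = -⅑*5 = -5/9)
m(p) = p*(-35 + p) (m(p) = p*(p + (-35 + 7*(p - p))) = p*(p + (-35 + 7*0)) = p*(p + (-35 + 0)) = p*(p - 35) = p*(-35 + p))
I(D) = -5/9 (I(D) = 1*(-5/9) = -5/9)
I(m(4))*(-17) = -5/9*(-17) = 85/9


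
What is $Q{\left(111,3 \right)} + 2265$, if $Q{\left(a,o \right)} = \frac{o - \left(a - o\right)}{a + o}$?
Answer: $\frac{86035}{38} \approx 2264.1$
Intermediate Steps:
$Q{\left(a,o \right)} = \frac{- a + 2 o}{a + o}$
$Q{\left(111,3 \right)} + 2265 = \frac{\left(-1\right) 111 + 2 \cdot 3}{111 + 3} + 2265 = \frac{-111 + 6}{114} + 2265 = \frac{1}{114} \left(-105\right) + 2265 = - \frac{35}{38} + 2265 = \frac{86035}{38}$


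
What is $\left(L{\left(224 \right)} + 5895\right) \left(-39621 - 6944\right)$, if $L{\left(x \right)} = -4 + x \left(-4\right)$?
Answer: $-232592175$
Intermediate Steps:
$L{\left(x \right)} = -4 - 4 x$
$\left(L{\left(224 \right)} + 5895\right) \left(-39621 - 6944\right) = \left(\left(-4 - 896\right) + 5895\right) \left(-39621 - 6944\right) = \left(\left(-4 - 896\right) + 5895\right) \left(-46565\right) = \left(-900 + 5895\right) \left(-46565\right) = 4995 \left(-46565\right) = -232592175$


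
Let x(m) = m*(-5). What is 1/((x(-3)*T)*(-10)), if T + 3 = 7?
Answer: -1/600 ≈ -0.0016667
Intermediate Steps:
T = 4 (T = -3 + 7 = 4)
x(m) = -5*m
1/((x(-3)*T)*(-10)) = 1/((-5*(-3)*4)*(-10)) = 1/((15*4)*(-10)) = 1/(60*(-10)) = 1/(-600) = -1/600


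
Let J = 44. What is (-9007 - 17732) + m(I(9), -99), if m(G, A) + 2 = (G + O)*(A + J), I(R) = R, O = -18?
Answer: -26246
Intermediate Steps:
m(G, A) = -2 + (-18 + G)*(44 + A) (m(G, A) = -2 + (G - 18)*(A + 44) = -2 + (-18 + G)*(44 + A))
(-9007 - 17732) + m(I(9), -99) = (-9007 - 17732) + (-794 - 18*(-99) + 44*9 - 99*9) = -26739 + (-794 + 1782 + 396 - 891) = -26739 + 493 = -26246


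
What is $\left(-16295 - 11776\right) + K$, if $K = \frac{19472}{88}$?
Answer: $- \frac{306347}{11} \approx -27850.0$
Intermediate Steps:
$K = \frac{2434}{11}$ ($K = 19472 \cdot \frac{1}{88} = \frac{2434}{11} \approx 221.27$)
$\left(-16295 - 11776\right) + K = \left(-16295 - 11776\right) + \frac{2434}{11} = -28071 + \frac{2434}{11} = - \frac{306347}{11}$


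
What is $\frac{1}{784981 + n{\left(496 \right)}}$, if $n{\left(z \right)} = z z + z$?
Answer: $\frac{1}{1031493} \approx 9.6947 \cdot 10^{-7}$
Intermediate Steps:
$n{\left(z \right)} = z + z^{2}$ ($n{\left(z \right)} = z^{2} + z = z + z^{2}$)
$\frac{1}{784981 + n{\left(496 \right)}} = \frac{1}{784981 + 496 \left(1 + 496\right)} = \frac{1}{784981 + 496 \cdot 497} = \frac{1}{784981 + 246512} = \frac{1}{1031493}$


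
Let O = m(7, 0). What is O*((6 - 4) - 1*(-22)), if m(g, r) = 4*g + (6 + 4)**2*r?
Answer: 672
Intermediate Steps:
m(g, r) = 4*g + 100*r (m(g, r) = 4*g + 10**2*r = 4*g + 100*r)
O = 28 (O = 4*7 + 100*0 = 28 + 0 = 28)
O*((6 - 4) - 1*(-22)) = 28*((6 - 4) - 1*(-22)) = 28*(2 + 22) = 28*24 = 672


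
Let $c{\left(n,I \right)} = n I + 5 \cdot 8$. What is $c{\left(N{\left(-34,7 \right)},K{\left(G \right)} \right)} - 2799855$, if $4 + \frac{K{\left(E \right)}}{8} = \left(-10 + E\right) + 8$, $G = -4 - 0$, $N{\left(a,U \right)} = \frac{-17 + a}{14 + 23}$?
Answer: $- \frac{103589075}{37} \approx -2.7997 \cdot 10^{6}$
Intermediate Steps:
$N{\left(a,U \right)} = - \frac{17}{37} + \frac{a}{37}$ ($N{\left(a,U \right)} = \frac{-17 + a}{37} = \left(-17 + a\right) \frac{1}{37} = - \frac{17}{37} + \frac{a}{37}$)
$G = -4$ ($G = -4 + 0 = -4$)
$K{\left(E \right)} = -48 + 8 E$ ($K{\left(E \right)} = -32 + 8 \left(\left(-10 + E\right) + 8\right) = -32 + 8 \left(-2 + E\right) = -32 + \left(-16 + 8 E\right) = -48 + 8 E$)
$c{\left(n,I \right)} = 40 + I n$ ($c{\left(n,I \right)} = I n + 40 = 40 + I n$)
$c{\left(N{\left(-34,7 \right)},K{\left(G \right)} \right)} - 2799855 = \left(40 + \left(-48 + 8 \left(-4\right)\right) \left(- \frac{17}{37} + \frac{1}{37} \left(-34\right)\right)\right) - 2799855 = \left(40 + \left(-48 - 32\right) \left(- \frac{17}{37} - \frac{34}{37}\right)\right) - 2799855 = \left(40 - - \frac{4080}{37}\right) - 2799855 = \left(40 + \frac{4080}{37}\right) - 2799855 = \frac{5560}{37} - 2799855 = - \frac{103589075}{37}$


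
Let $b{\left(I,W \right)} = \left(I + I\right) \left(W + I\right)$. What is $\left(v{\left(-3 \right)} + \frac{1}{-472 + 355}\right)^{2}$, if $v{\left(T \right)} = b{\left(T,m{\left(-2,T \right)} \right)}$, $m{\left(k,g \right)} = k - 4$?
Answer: $\frac{39904489}{13689} \approx 2915.1$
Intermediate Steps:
$m{\left(k,g \right)} = -4 + k$
$b{\left(I,W \right)} = 2 I \left(I + W\right)$
$v{\left(T \right)} = 2 T \left(-6 + T\right)$ ($v{\left(T \right)} = 2 T \left(T - 6\right) = 2 T \left(-6 + T\right)$)
$\left(v{\left(-3 \right)} + \frac{1}{-472 + 355}\right)^{2} = \left(2 \left(-3\right) \left(-6 - 3\right) + \frac{1}{-472 + 355}\right)^{2} = \left(2 \left(-3\right) \left(-9\right) + \frac{1}{-117}\right)^{2} = \left(54 - \frac{1}{117}\right)^{2} = \left(\frac{6317}{117}\right)^{2} = \frac{39904489}{13689}$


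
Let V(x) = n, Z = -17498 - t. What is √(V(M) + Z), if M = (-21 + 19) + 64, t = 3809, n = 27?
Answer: 4*I*√1330 ≈ 145.88*I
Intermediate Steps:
Z = -21307 (Z = -17498 - 1*3809 = -17498 - 3809 = -21307)
M = 62 (M = -2 + 64 = 62)
V(x) = 27
√(V(M) + Z) = √(27 - 21307) = √(-21280) = 4*I*√1330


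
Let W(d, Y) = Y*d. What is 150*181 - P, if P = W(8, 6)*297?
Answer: 12894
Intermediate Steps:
P = 14256 (P = (6*8)*297 = 48*297 = 14256)
150*181 - P = 150*181 - 1*14256 = 27150 - 14256 = 12894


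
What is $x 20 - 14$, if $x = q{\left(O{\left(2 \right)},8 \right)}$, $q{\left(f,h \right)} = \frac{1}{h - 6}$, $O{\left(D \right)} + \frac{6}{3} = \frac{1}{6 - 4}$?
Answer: $-4$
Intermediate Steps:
$O{\left(D \right)} = - \frac{3}{2}$ ($O{\left(D \right)} = -2 + \frac{1}{6 - 4} = -2 + \frac{1}{2} = - \frac{3}{2}$)
$q{\left(f,h \right)} = \frac{1}{-6 + h}$
$x = \frac{1}{2}$ ($x = \frac{1}{-6 + 8} = \frac{1}{2} \approx 0.5$)
$x 20 - 14 = \frac{1}{2} \cdot 20 - 14 = 10 - 14 = -4$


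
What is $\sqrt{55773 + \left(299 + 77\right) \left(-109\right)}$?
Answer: $\sqrt{14789} \approx 121.61$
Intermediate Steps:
$\sqrt{55773 + \left(299 + 77\right) \left(-109\right)} = \sqrt{55773 + 376 \left(-109\right)} = \sqrt{55773 - 40984} = \sqrt{14789}$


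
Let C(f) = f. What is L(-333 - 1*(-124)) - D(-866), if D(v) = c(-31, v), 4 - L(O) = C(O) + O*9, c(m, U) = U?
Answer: 2960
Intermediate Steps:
L(O) = 4 - 10*O (L(O) = 4 - (O + O*9) = 4 - (O + 9*O) = 4 - 10*O)
D(v) = v
L(-333 - 1*(-124)) - D(-866) = (4 - 10*(-333 - 1*(-124))) - 1*(-866) = (4 - 10*(-333 + 124)) + 866 = (4 - 10*(-209)) + 866 = (4 + 2090) + 866 = 2094 + 866 = 2960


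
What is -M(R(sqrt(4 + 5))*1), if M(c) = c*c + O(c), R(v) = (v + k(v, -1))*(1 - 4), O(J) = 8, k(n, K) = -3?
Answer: -8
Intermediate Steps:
R(v) = 9 - 3*v (R(v) = (v - 3)*(1 - 4) = (-3 + v)*(-3) = 9 - 3*v)
M(c) = 8 + c**2 (M(c) = c*c + 8 = c**2 + 8 = 8 + c**2)
-M(R(sqrt(4 + 5))*1) = -(8 + ((9 - 3*sqrt(4 + 5))*1)**2) = -(8 + ((9 - 3*sqrt(9))*1)**2) = -(8 + ((9 - 3*3)*1)**2) = -(8 + ((9 - 9)*1)**2) = -(8 + (0*1)**2) = -(8 + 0**2) = -(8 + 0) = -1*8 = -8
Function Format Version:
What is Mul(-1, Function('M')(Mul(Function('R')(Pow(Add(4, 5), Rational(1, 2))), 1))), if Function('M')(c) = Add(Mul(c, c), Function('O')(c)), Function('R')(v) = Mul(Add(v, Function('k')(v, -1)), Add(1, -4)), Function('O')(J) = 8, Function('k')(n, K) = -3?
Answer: -8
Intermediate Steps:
Function('R')(v) = Add(9, Mul(-3, v)) (Function('R')(v) = Mul(Add(v, -3), Add(1, -4)) = Mul(Add(-3, v), -3) = Add(9, Mul(-3, v)))
Function('M')(c) = Add(8, Pow(c, 2)) (Function('M')(c) = Add(Mul(c, c), 8) = Add(Pow(c, 2), 8) = Add(8, Pow(c, 2)))
Mul(-1, Function('M')(Mul(Function('R')(Pow(Add(4, 5), Rational(1, 2))), 1))) = Mul(-1, Add(8, Pow(Mul(Add(9, Mul(-3, Pow(Add(4, 5), Rational(1, 2)))), 1), 2))) = Mul(-1, Add(8, Pow(Mul(Add(9, Mul(-3, Pow(9, Rational(1, 2)))), 1), 2))) = Mul(-1, Add(8, Pow(Mul(Add(9, Mul(-3, 3)), 1), 2))) = Mul(-1, Add(8, Pow(Mul(Add(9, -9), 1), 2))) = Mul(-1, Add(8, Pow(Mul(0, 1), 2))) = Mul(-1, Add(8, Pow(0, 2))) = Mul(-1, Add(8, 0)) = Mul(-1, 8) = -8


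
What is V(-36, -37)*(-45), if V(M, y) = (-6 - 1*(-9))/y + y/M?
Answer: -6305/148 ≈ -42.601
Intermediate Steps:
V(M, y) = 3/y + y/M (V(M, y) = (-6 + 9)/y + y/M = 3/y + y/M)
V(-36, -37)*(-45) = (3/(-37) - 37/(-36))*(-45) = (3*(-1/37) - 37*(-1/36))*(-45) = (-3/37 + 37/36)*(-45) = (1261/1332)*(-45) = -6305/148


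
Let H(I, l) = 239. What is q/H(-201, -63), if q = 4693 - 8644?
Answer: -3951/239 ≈ -16.531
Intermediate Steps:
q = -3951
q/H(-201, -63) = -3951/239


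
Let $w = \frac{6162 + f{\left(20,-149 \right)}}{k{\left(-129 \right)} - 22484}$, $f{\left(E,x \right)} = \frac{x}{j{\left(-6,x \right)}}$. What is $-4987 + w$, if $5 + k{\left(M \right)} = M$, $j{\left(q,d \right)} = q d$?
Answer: $- \frac{676812767}{135708} \approx -4987.3$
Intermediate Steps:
$j{\left(q,d \right)} = d q$
$k{\left(M \right)} = -5 + M$
$f{\left(E,x \right)} = - \frac{1}{6}$ ($f{\left(E,x \right)} = \frac{x}{x \left(-6\right)} = \frac{x}{\left(-6\right) x} = x \left(- \frac{1}{6 x}\right) = - \frac{1}{6}$)
$w = - \frac{36971}{135708}$ ($w = \frac{6162 - \frac{1}{6}}{\left(-5 - 129\right) - 22484} = \frac{36971}{6 \left(-134 - 22484\right)} = \frac{36971}{6 \left(-22618\right)} = \frac{36971}{6} \left(- \frac{1}{22618}\right) = - \frac{36971}{135708} \approx -0.27243$)
$-4987 + w = -4987 - \frac{36971}{135708} = - \frac{676812767}{135708}$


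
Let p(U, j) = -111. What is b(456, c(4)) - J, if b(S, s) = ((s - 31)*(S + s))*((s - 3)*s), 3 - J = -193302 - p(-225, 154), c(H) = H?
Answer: -242874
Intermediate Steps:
J = 193194 (J = 3 - (-193302 - 1*(-111)) = 3 - (-193302 + 111) = 3 - 1*(-193191) = 3 + 193191 = 193194)
b(S, s) = s*(-31 + s)*(-3 + s)*(S + s) (b(S, s) = ((-31 + s)*(S + s))*((-3 + s)*s) = ((-31 + s)*(S + s))*(s*(-3 + s)) = s*(-31 + s)*(-3 + s)*(S + s))
b(456, c(4)) - J = 4*(4³ - 34*4² + 93*456 + 93*4 + 456*4² - 34*456*4) - 1*193194 = 4*(64 - 34*16 + 42408 + 372 + 456*16 - 62016) - 193194 = 4*(64 - 544 + 42408 + 372 + 7296 - 62016) - 193194 = 4*(-12420) - 193194 = -49680 - 193194 = -242874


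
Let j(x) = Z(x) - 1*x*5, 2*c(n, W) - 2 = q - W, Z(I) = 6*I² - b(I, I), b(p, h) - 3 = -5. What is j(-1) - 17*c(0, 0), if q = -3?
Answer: 43/2 ≈ 21.500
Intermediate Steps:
b(p, h) = -2 (b(p, h) = 3 - 5 = -2)
Z(I) = 2 + 6*I² (Z(I) = 6*I² - 1*(-2) = 6*I² + 2 = 2 + 6*I²)
c(n, W) = -½ - W/2 (c(n, W) = 1 + (-3 - W)/2 = 1 + (-3/2 - W/2) = -½ - W/2)
j(x) = 2 - 5*x + 6*x² (j(x) = (2 + 6*x²) - 1*x*5 = (2 + 6*x²) - x*5 = (2 + 6*x²) - 5*x = 2 - 5*x + 6*x²)
j(-1) - 17*c(0, 0) = (2 - 5*(-1) + 6*(-1)²) - 17*(-½ - ½*0) = (2 + 5 + 6*1) - 17*(-½ + 0) = (2 + 5 + 6) - 17*(-½) = 13 + 17/2 = 43/2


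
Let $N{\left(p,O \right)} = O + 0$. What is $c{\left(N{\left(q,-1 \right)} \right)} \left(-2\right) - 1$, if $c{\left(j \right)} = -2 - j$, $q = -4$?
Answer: $1$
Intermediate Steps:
$N{\left(p,O \right)} = O$
$c{\left(N{\left(q,-1 \right)} \right)} \left(-2\right) - 1 = \left(-2 - -1\right) \left(-2\right) - 1 = \left(-2 + 1\right) \left(-2\right) - 1 = \left(-1\right) \left(-2\right) - 1 = 2 - 1 = 1$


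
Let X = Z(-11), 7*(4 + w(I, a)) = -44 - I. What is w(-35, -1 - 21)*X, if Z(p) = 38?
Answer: -1406/7 ≈ -200.86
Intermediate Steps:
w(I, a) = -72/7 - I/7 (w(I, a) = -4 + (-44 - I)/7 = -4 + (-44/7 - I/7) = -72/7 - I/7)
X = 38
w(-35, -1 - 21)*X = (-72/7 - ⅐*(-35))*38 = (-72/7 + 5)*38 = -37/7*38 = -1406/7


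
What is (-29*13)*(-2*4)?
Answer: 3016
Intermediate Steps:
(-29*13)*(-2*4) = -377*(-8) = 3016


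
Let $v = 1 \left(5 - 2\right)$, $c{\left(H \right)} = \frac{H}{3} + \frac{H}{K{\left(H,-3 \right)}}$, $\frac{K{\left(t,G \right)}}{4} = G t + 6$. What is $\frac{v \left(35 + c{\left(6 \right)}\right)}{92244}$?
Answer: $\frac{295}{245984} \approx 0.0011993$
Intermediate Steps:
$K{\left(t,G \right)} = 24 + 4 G t$ ($K{\left(t,G \right)} = 4 \left(G t + 6\right) = 4 \left(6 + G t\right) = 24 + 4 G t$)
$c{\left(H \right)} = \frac{H}{3} + \frac{H}{24 - 12 H}$ ($c{\left(H \right)} = \frac{H}{3} + \frac{H}{24 + 4 \left(-3\right) H} = H \frac{1}{3} + \frac{H}{24 - 12 H} = \frac{H}{3} + \frac{H}{24 - 12 H}$)
$v = 3$ ($v = 1 \cdot 3 = 3$)
$\frac{v \left(35 + c{\left(6 \right)}\right)}{92244} = \frac{3 \left(35 + \frac{1}{12} \cdot 6 \frac{1}{-2 + 6} \left(-9 + 4 \cdot 6\right)\right)}{92244} = 3 \left(35 + \frac{1}{12} \cdot 6 \cdot \frac{1}{4} \left(-9 + 24\right)\right) \frac{1}{92244} = 3 \left(35 + \frac{1}{12} \cdot 6 \cdot \frac{1}{4} \cdot 15\right) \frac{1}{92244} = 3 \left(35 + \frac{15}{8}\right) \frac{1}{92244} = 3 \cdot \frac{295}{8} \cdot \frac{1}{92244} = \frac{885}{8} \cdot \frac{1}{92244} = \frac{295}{245984}$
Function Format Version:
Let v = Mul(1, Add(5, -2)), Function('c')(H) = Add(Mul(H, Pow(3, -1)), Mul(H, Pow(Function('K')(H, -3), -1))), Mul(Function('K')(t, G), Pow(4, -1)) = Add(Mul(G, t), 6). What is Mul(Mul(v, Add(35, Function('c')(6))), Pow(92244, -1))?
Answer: Rational(295, 245984) ≈ 0.0011993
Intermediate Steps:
Function('K')(t, G) = Add(24, Mul(4, G, t)) (Function('K')(t, G) = Mul(4, Add(Mul(G, t), 6)) = Mul(4, Add(6, Mul(G, t))) = Add(24, Mul(4, G, t)))
Function('c')(H) = Add(Mul(Rational(1, 3), H), Mul(H, Pow(Add(24, Mul(-12, H)), -1))) (Function('c')(H) = Add(Mul(H, Pow(3, -1)), Mul(H, Pow(Add(24, Mul(4, -3, H)), -1))) = Add(Mul(H, Rational(1, 3)), Mul(H, Pow(Add(24, Mul(-12, H)), -1))) = Add(Mul(Rational(1, 3), H), Mul(H, Pow(Add(24, Mul(-12, H)), -1))))
v = 3 (v = Mul(1, 3) = 3)
Mul(Mul(v, Add(35, Function('c')(6))), Pow(92244, -1)) = Mul(Mul(3, Add(35, Mul(Rational(1, 12), 6, Pow(Add(-2, 6), -1), Add(-9, Mul(4, 6))))), Pow(92244, -1)) = Mul(Mul(3, Add(35, Mul(Rational(1, 12), 6, Pow(4, -1), Add(-9, 24)))), Rational(1, 92244)) = Mul(Mul(3, Add(35, Mul(Rational(1, 12), 6, Rational(1, 4), 15))), Rational(1, 92244)) = Mul(Mul(3, Add(35, Rational(15, 8))), Rational(1, 92244)) = Mul(Mul(3, Rational(295, 8)), Rational(1, 92244)) = Mul(Rational(885, 8), Rational(1, 92244)) = Rational(295, 245984)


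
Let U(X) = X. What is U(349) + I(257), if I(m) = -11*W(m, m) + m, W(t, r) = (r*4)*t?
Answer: -2905550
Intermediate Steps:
W(t, r) = 4*r*t (W(t, r) = (4*r)*t = 4*r*t)
I(m) = m - 44*m² (I(m) = -44*m*m + m = -44*m² + m = m - 44*m²)
U(349) + I(257) = 349 + 257*(1 - 44*257) = 349 + 257*(1 - 11308) = 349 + 257*(-11307) = 349 - 2905899 = -2905550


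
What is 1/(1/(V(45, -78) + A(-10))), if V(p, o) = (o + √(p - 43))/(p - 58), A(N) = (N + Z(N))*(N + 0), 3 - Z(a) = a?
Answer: -24 - √2/13 ≈ -24.109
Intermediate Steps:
Z(a) = 3 - a
A(N) = 3*N (A(N) = (N + (3 - N))*(N + 0) = 3*N)
V(p, o) = (o + √(-43 + p))/(-58 + p)
1/(1/(V(45, -78) + A(-10))) = 1/(1/((-78 + √(-43 + 45))/(-58 + 45) + 3*(-10))) = 1/(1/((-78 + √2)/(-13) - 30)) = 1/(1/(-(-78 + √2)/13 - 30)) = 1/(1/((6 - √2/13) - 30)) = 1/(1/(-24 - √2/13)) = -24 - √2/13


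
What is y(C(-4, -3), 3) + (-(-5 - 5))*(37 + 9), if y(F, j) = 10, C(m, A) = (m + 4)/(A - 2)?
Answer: 470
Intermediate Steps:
C(m, A) = (4 + m)/(-2 + A)
y(C(-4, -3), 3) + (-(-5 - 5))*(37 + 9) = 10 + (-(-5 - 5))*(37 + 9) = 10 - 1*(-10)*46 = 10 + 10*46 = 10 + 460 = 470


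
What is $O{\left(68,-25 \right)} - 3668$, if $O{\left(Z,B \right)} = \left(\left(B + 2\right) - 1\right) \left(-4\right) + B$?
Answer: $-3597$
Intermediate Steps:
$O{\left(Z,B \right)} = -4 - 3 B$ ($O{\left(Z,B \right)} = \left(\left(2 + B\right) - 1\right) \left(-4\right) + B = \left(1 + B\right) \left(-4\right) + B = \left(-4 - 4 B\right) + B = -4 - 3 B$)
$O{\left(68,-25 \right)} - 3668 = \left(-4 - -75\right) - 3668 = \left(-4 + 75\right) - 3668 = 71 - 3668 = -3597$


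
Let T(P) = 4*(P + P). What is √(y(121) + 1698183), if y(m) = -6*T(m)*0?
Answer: 3*√188687 ≈ 1303.1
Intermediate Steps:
T(P) = 8*P (T(P) = 4*(2*P) = 8*P)
y(m) = 0 (y(m) = -48*m*0 = 0)
√(y(121) + 1698183) = √(0 + 1698183) = √1698183 = 3*√188687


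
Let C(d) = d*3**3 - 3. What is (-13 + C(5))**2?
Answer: 14161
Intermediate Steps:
C(d) = -3 + 27*d (C(d) = d*27 - 3 = 27*d - 3 = -3 + 27*d)
(-13 + C(5))**2 = (-13 + (-3 + 27*5))**2 = (-13 + (-3 + 135))**2 = (-13 + 132)**2 = 119**2 = 14161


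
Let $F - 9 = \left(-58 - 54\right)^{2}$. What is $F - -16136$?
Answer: $28689$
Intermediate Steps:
$F = 12553$ ($F = 9 + \left(-58 - 54\right)^{2} = 9 + \left(-112\right)^{2} = 9 + 12544 = 12553$)
$F - -16136 = 12553 - -16136 = 12553 + 16136 = 28689$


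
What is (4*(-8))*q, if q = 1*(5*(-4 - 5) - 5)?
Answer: 1600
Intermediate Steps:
q = -50 (q = 1*(5*(-9) - 5) = 1*(-45 - 5) = 1*(-50) = -50)
(4*(-8))*q = (4*(-8))*(-50) = -32*(-50) = 1600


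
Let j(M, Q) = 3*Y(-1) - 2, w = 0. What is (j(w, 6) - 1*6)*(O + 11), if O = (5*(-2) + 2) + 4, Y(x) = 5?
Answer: 49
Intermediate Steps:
j(M, Q) = 13 (j(M, Q) = 3*5 - 2 = 15 - 2 = 13)
O = -4 (O = (-10 + 2) + 4 = -8 + 4 = -4)
(j(w, 6) - 1*6)*(O + 11) = (13 - 1*6)*(-4 + 11) = (13 - 6)*7 = 7*7 = 49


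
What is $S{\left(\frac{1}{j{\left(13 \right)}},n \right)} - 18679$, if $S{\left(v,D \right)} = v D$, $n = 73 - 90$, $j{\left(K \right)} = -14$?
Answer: $- \frac{261489}{14} \approx -18678.0$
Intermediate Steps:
$n = -17$ ($n = 73 - 90 = -17$)
$S{\left(v,D \right)} = D v$
$S{\left(\frac{1}{j{\left(13 \right)}},n \right)} - 18679 = - \frac{17}{-14} - 18679 = \left(-17\right) \left(- \frac{1}{14}\right) - 18679 = \frac{17}{14} - 18679 = - \frac{261489}{14}$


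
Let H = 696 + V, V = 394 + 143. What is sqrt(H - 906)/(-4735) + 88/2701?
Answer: 88/2701 - sqrt(327)/4735 ≈ 0.028761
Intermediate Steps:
V = 537
H = 1233 (H = 696 + 537 = 1233)
sqrt(H - 906)/(-4735) + 88/2701 = sqrt(1233 - 906)/(-4735) + 88/2701 = sqrt(327)*(-1/4735) + 88*(1/2701) = -sqrt(327)/4735 + 88/2701 = 88/2701 - sqrt(327)/4735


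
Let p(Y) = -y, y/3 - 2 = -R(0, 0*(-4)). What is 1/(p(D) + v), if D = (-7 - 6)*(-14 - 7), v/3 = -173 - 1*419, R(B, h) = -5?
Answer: -1/1797 ≈ -0.00055648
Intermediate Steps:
y = 21 (y = 6 + 3*(-1*(-5)) = 6 + 3*5 = 6 + 15 = 21)
v = -1776 (v = 3*(-173 - 1*419) = 3*(-173 - 419) = 3*(-592) = -1776)
D = 273 (D = -13*(-21) = 273)
p(Y) = -21 (p(Y) = -1*21 = -21)
1/(p(D) + v) = 1/(-21 - 1776) = 1/(-1797) = -1/1797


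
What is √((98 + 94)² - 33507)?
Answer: 3*√373 ≈ 57.940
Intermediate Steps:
√((98 + 94)² - 33507) = √(192² - 33507) = √(36864 - 33507) = √3357 = 3*√373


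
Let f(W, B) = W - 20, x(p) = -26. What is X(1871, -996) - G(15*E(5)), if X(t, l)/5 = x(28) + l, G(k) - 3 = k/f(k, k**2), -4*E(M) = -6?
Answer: -5122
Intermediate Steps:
E(M) = 3/2 (E(M) = -1/4*(-6) = 3/2)
f(W, B) = -20 + W
G(k) = 3 + k/(-20 + k)
X(t, l) = -130 + 5*l (X(t, l) = 5*(-26 + l) = -130 + 5*l)
X(1871, -996) - G(15*E(5)) = (-130 + 5*(-996)) - 4*(-15 + 15*(3/2))/(-20 + 15*(3/2)) = (-130 - 4980) - 4*(-15 + 45/2)/(-20 + 45/2) = -5110 - 4*15/(5/2*2) = -5110 - 4*2*15/(5*2) = -5110 - 1*12 = -5110 - 12 = -5122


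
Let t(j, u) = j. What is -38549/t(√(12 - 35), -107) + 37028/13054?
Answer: 18514/6527 + 38549*I*√23/23 ≈ 2.8365 + 8038.0*I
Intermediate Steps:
-38549/t(√(12 - 35), -107) + 37028/13054 = -38549/√(12 - 35) + 37028/13054 = -38549*(-I*√23/23) + 37028*(1/13054) = -38549*(-I*√23/23) + 18514/6527 = -(-38549)*I*√23/23 + 18514/6527 = 38549*I*√23/23 + 18514/6527 = 18514/6527 + 38549*I*√23/23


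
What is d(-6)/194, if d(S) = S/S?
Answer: 1/194 ≈ 0.0051546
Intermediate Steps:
d(S) = 1
d(-6)/194 = 1/194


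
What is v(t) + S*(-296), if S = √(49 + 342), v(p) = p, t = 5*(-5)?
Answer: -25 - 296*√391 ≈ -5878.0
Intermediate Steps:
t = -25
S = √391 ≈ 19.774
v(t) + S*(-296) = -25 + √391*(-296) = -25 - 296*√391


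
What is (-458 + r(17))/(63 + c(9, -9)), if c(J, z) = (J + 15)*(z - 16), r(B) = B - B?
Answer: 458/537 ≈ 0.85289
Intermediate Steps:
r(B) = 0
c(J, z) = (-16 + z)*(15 + J) (c(J, z) = (15 + J)*(-16 + z) = (-16 + z)*(15 + J))
(-458 + r(17))/(63 + c(9, -9)) = (-458 + 0)/(63 + (-240 - 16*9 + 15*(-9) + 9*(-9))) = -458/(63 + (-240 - 144 - 135 - 81)) = -458/(63 - 600) = -458/(-537) = -458*(-1/537) = 458/537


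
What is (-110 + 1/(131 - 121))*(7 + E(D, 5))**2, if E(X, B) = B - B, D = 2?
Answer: -53851/10 ≈ -5385.1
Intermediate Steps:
E(X, B) = 0
(-110 + 1/(131 - 121))*(7 + E(D, 5))**2 = (-110 + 1/(131 - 121))*(7 + 0)**2 = (-110 + 1/10)*7**2 = (-110 + 1/10)*49 = -1099/10*49 = -53851/10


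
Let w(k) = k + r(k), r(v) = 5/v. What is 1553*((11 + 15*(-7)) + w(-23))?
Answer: -4186888/23 ≈ -1.8204e+5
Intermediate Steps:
w(k) = k + 5/k
1553*((11 + 15*(-7)) + w(-23)) = 1553*((11 + 15*(-7)) + (-23 + 5/(-23))) = 1553*((11 - 105) + (-23 + 5*(-1/23))) = 1553*(-94 + (-23 - 5/23)) = 1553*(-94 - 534/23) = 1553*(-2696/23) = -4186888/23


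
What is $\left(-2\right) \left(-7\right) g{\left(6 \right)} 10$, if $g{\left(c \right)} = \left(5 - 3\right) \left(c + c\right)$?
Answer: $3360$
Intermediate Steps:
$g{\left(c \right)} = 4 c$ ($g{\left(c \right)} = 2 \cdot 2 c = 4 c$)
$\left(-2\right) \left(-7\right) g{\left(6 \right)} 10 = \left(-2\right) \left(-7\right) 4 \cdot 6 \cdot 10 = 14 \cdot 24 \cdot 10 = 336 \cdot 10 = 3360$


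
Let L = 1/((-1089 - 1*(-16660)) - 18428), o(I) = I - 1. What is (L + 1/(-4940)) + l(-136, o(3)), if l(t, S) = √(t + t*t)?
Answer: -7797/14113580 + 6*√510 ≈ 135.50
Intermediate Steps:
o(I) = -1 + I
l(t, S) = √(t + t²)
L = -1/2857 (L = 1/((-1089 + 16660) - 18428) = 1/(15571 - 18428) = 1/(-2857) = -1/2857 ≈ -0.00035002)
(L + 1/(-4940)) + l(-136, o(3)) = (-1/2857 + 1/(-4940)) + √(-136*(1 - 136)) = (-1/2857 - 1/4940) + √(-136*(-135)) = -7797/14113580 + √18360 = -7797/14113580 + 6*√510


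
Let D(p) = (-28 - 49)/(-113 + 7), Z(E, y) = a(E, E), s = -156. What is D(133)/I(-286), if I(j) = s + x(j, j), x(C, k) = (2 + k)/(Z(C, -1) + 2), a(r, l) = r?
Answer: -77/16430 ≈ -0.0046865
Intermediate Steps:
Z(E, y) = E
x(C, k) = (2 + k)/(2 + C) (x(C, k) = (2 + k)/(C + 2) = (2 + k)/(2 + C))
D(p) = 77/106 (D(p) = -77/(-106) = -77*(-1/106) = 77/106)
I(j) = -155 (I(j) = -156 + (2 + j)/(2 + j) = -156 + 1 = -155)
D(133)/I(-286) = (77/106)/(-155) = (77/106)*(-1/155) = -77/16430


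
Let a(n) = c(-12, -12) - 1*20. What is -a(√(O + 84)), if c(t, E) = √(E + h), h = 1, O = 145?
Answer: 20 - I*√11 ≈ 20.0 - 3.3166*I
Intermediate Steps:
c(t, E) = √(1 + E) (c(t, E) = √(E + 1) = √(1 + E))
a(n) = -20 + I*√11 (a(n) = √(1 - 12) - 1*20 = √(-11) - 20 = I*√11 - 20 = -20 + I*√11)
-a(√(O + 84)) = -(-20 + I*√11) = 20 - I*√11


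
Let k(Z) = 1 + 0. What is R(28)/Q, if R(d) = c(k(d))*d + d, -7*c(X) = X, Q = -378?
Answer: -4/63 ≈ -0.063492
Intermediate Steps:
k(Z) = 1
c(X) = -X/7
R(d) = 6*d/7 (R(d) = (-1/7*1)*d + d = -d/7 + d = 6*d/7)
R(28)/Q = ((6/7)*28)/(-378) = 24*(-1/378) = -4/63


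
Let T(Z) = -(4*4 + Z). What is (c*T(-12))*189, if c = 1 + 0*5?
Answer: -756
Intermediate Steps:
c = 1 (c = 1 + 0 = 1)
T(Z) = -16 - Z (T(Z) = -(16 + Z) = -16 - Z)
(c*T(-12))*189 = (1*(-16 - 1*(-12)))*189 = (1*(-16 + 12))*189 = (1*(-4))*189 = -4*189 = -756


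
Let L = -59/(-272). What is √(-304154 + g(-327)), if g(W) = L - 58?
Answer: I*√1406675285/68 ≈ 551.55*I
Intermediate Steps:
L = 59/272 (L = -59*(-1/272) = 59/272 ≈ 0.21691)
g(W) = -15717/272 (g(W) = 59/272 - 58 = -15717/272)
√(-304154 + g(-327)) = √(-304154 - 15717/272) = √(-82745605/272) = I*√1406675285/68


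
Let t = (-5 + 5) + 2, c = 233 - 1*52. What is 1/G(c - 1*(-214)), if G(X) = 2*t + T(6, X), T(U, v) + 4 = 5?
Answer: ⅕ ≈ 0.20000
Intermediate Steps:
c = 181 (c = 233 - 52 = 181)
t = 2 (t = 0 + 2 = 2)
T(U, v) = 1 (T(U, v) = -4 + 5 = 1)
G(X) = 5 (G(X) = 2*2 + 1 = 4 + 1 = 5)
1/G(c - 1*(-214)) = 1/5 = ⅕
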